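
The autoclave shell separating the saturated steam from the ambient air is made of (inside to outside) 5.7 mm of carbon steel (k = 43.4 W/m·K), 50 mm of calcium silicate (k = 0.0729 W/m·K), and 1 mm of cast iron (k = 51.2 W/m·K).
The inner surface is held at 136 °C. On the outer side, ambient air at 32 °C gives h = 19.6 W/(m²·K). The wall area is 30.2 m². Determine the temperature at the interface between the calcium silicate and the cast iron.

T ≈ 39.2 °C

Using the resistance-network approach (series):
R_carbon steel = L/(kA) = 0.0057/(43.4×30.2) = 4.349×10^-6 K/W
R_calcium silicate = L/(kA) = 0.05/(0.0729×30.2) = 0.02271 K/W
R_cast iron = L/(kA) = 0.001/(51.2×30.2) = 6.467×10^-7 K/W
R_outer film = 1/(h_o·A) = 1/(19.6×30.2) = 0.001689 K/W
R_total = 0.02441 K/W;  Q = ΔT/R_total = 104/0.02441 = 4261 W
T_interface = T_inner − Q·ΣR(inner→interface) = 136 − 4260×0.02272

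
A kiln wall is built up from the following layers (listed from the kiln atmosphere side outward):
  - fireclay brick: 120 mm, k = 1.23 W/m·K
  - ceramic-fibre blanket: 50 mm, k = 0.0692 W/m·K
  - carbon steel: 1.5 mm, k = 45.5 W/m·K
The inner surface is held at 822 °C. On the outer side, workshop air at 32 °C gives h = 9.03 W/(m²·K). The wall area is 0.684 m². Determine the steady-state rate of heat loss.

Thermal resistances in series:
R_fireclay brick = L/(kA) = 0.12/(1.23×0.684) = 0.1426 K/W
R_ceramic-fibre blanket = L/(kA) = 0.05/(0.0692×0.684) = 1.056 K/W
R_carbon steel = L/(kA) = 0.0015/(45.5×0.684) = 4.82×10^-5 K/W
R_outer film = 1/(h_o·A) = 1/(9.03×0.684) = 0.1619 K/W
R_total = 1.361 K/W
Q = ΔT / R_total = 790 / 1.361

Q ≈ 580 W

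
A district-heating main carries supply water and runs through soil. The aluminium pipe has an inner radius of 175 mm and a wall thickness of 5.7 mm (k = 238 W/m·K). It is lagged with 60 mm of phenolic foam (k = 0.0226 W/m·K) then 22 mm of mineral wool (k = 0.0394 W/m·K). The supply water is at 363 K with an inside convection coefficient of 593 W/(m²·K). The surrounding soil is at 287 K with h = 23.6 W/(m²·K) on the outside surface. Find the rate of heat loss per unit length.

q′ ≈ 31.7 W/m

For a radial system each layer contributes R = ln(r_out/r_in)/(2πkL); films add R = 1/(hA).
R_inner film = 1/(h_i·2πr₁L) = 1/(593×2π×0.175×1) = 0.001534 K/W
R_aluminium pipe wall = ln(180.7/175)/(2π×238×1) = 2.143×10^-5 K/W
R_phenolic foam = ln(240.7/180.7)/(2π×0.0226×1) = 2.019 K/W
R_mineral wool = ln(262.7/240.7)/(2π×0.0394×1) = 0.3533 K/W
R_outer film = 1/(h_o·2πr_oL) = 1/(23.6×2π×0.2627×1) = 0.02567 K/W
R_total = 2.4 K/W
Q = ΔT/R_total = 76/2.4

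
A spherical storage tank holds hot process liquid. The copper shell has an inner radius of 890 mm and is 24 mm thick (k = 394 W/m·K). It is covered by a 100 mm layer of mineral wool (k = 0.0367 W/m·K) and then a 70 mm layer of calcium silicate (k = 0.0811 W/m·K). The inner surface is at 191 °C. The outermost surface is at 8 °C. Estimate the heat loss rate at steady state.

For a spherical shell R = (1/r₁ − 1/r₂)/(4πk); film R = 1/(h·4πr²). In series:
R_copper shell = (1/0.89 − 1/0.914)/(4π×394) = 5.959×10^-6 K/W
R_mineral wool = (1/0.914 − 1/1.014)/(4π×0.0367) = 0.234 K/W
R_calcium silicate = (1/1.014 − 1/1.084)/(4π×0.0811) = 0.06249 K/W
R_total = 0.2965 K/W
Q = ΔT/R_total = 183/0.2965

Q ≈ 617 W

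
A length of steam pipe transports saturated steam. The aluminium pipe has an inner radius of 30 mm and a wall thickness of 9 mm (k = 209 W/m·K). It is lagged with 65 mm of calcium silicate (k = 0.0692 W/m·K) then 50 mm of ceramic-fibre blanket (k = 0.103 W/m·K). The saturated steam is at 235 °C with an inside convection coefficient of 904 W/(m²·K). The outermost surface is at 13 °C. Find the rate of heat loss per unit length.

For a radial system each layer contributes R = ln(r_out/r_in)/(2πkL); films add R = 1/(hA).
R_inner film = 1/(h_i·2πr₁L) = 1/(904×2π×0.03×1) = 0.005869 K/W
R_aluminium pipe wall = ln(39/30)/(2π×209×1) = 1.998×10^-4 K/W
R_calcium silicate = ln(104/39)/(2π×0.0692×1) = 2.256 K/W
R_ceramic-fibre blanket = ln(154/104)/(2π×0.103×1) = 0.6066 K/W
R_total = 2.868 K/W
Q = ΔT/R_total = 222/2.868

q′ ≈ 77.4 W/m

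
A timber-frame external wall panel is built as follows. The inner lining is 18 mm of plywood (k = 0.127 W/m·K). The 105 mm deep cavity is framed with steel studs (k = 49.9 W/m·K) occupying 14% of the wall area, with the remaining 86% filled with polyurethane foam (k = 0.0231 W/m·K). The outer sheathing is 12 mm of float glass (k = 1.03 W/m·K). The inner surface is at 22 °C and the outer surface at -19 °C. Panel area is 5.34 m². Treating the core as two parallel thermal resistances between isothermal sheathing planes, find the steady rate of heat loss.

Sheathing layers in series; stud and cavity paths in parallel between them.
R_inner = 0.018/(0.127×5.34) = 0.02654 K/W
R_stud  = 0.105/(49.9×0.14×5.34) = 0.002815 K/W
R_cav   = 0.105/(0.0231×0.86×5.34) = 0.9898 K/W
1/R_core = 1/R_stud + 1/R_cav → R_core = 0.002807 K/W
R_outer = 0.012/(1.03×5.34) = 0.002182 K/W
R_total = 0.03153 K/W
Q = ΔT/R_total = 41/0.03153

Q ≈ 1300 W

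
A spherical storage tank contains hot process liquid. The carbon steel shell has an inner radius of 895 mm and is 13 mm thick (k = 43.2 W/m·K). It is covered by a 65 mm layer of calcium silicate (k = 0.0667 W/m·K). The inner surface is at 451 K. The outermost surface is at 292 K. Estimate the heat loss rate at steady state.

Spherical conduction: R = (1/r_in − 1/r_out)/(4πk) per layer; series-sum.
R_carbon steel shell = (1/0.895 − 1/0.908)/(4π×43.2) = 2.947×10^-5 K/W
R_calcium silicate = (1/0.908 − 1/0.973)/(4π×0.0667) = 0.08778 K/W
R_total = 0.08781 K/W
Q = ΔT/R_total = 159/0.08781

Q ≈ 1810 W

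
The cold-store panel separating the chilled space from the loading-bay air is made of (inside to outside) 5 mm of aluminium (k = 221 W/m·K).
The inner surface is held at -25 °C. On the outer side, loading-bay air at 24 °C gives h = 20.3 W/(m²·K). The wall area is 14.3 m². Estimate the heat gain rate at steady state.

Q ≈ 14200 W

Series thermal resistances:
R_aluminium = L/(kA) = 0.005/(221×14.3) = 1.582×10^-6 K/W
R_outer film = 1/(h_o·A) = 1/(20.3×14.3) = 0.003445 K/W
R_total = 0.003446 K/W
Q = ΔT / R_total = 49 / 0.003446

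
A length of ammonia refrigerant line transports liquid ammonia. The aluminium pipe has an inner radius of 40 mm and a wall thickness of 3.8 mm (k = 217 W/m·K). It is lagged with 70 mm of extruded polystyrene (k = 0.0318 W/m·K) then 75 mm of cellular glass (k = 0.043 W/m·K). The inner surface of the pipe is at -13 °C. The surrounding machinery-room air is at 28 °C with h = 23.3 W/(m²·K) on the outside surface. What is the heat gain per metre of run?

Cylindrical conduction, so R = ln(r₂/r₁)/(2πkL) per layer, in series:
R_aluminium pipe wall = ln(43.8/40)/(2π×217×1) = 6.656×10^-5 K/W
R_extruded polystyrene = ln(113.8/43.8)/(2π×0.0318×1) = 4.779 K/W
R_cellular glass = ln(188.8/113.8)/(2π×0.043×1) = 1.874 K/W
R_outer film = 1/(h_o·2πr_oL) = 1/(23.3×2π×0.1888×1) = 0.03618 K/W
R_total = 6.689 K/W
Q = ΔT/R_total = 41/6.689

q′ ≈ 6.13 W/m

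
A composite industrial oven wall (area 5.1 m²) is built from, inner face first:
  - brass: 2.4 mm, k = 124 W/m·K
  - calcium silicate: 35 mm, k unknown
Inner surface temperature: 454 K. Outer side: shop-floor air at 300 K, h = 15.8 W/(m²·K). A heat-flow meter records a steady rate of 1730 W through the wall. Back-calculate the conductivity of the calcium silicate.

Thermal resistances in series:
R_brass = L/(kA) = 0.0024/(124×5.1) = 3.795×10^-6 K/W
R_outer film = 1/(h_o·A) = 1/(15.8×5.1) = 0.01241 K/W
Sum of known resistances R_other = 0.01241 K/W
Total R = ΔT/Q = 154/1730 = 0.08902 K/W
R_calcium silicate = R_total − R_other = 0.0766 K/W
k = L/(R·A) = 0.035/(0.0766×5.1)

k ≈ 0.0896 W/(m·K)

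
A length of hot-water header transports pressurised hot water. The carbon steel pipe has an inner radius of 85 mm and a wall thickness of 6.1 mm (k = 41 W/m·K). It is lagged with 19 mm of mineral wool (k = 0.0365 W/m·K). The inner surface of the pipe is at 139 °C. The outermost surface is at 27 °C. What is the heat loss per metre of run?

q′ ≈ 136 W/m

Cylindrical conduction, so R = ln(r₂/r₁)/(2πkL) per layer, in series:
R_carbon steel pipe wall = ln(91.1/85)/(2π×41×1) = 2.69×10^-4 K/W
R_mineral wool = ln(110.1/91.1)/(2π×0.0365×1) = 0.826 K/W
R_total = 0.8263 K/W
Q = ΔT/R_total = 112/0.8263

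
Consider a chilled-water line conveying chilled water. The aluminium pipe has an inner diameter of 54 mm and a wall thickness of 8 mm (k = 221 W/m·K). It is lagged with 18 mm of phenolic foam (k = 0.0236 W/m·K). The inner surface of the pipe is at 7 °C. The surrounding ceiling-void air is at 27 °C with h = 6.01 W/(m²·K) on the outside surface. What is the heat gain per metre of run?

Per-layer cylindrical resistances, series-summed:
R_aluminium pipe wall = ln(35/27)/(2π×221×1) = 1.869×10^-4 K/W
R_phenolic foam = ln(53/35)/(2π×0.0236×1) = 2.798 K/W
R_outer film = 1/(h_o·2πr_oL) = 1/(6.01×2π×0.053×1) = 0.4997 K/W
R_total = 3.298 K/W
Q = ΔT/R_total = 20/3.298

q′ ≈ 6.06 W/m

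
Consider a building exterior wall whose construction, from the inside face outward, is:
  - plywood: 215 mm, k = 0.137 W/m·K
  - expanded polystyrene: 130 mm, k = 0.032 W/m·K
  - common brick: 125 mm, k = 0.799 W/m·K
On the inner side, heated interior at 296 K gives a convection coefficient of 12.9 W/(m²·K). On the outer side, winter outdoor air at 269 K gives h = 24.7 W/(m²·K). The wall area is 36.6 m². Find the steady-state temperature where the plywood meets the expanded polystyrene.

Using the resistance-network approach (series):
R_inner film = 1/(h_i·A) = 1/(12.9×36.6) = 0.002118 K/W
R_plywood = L/(kA) = 0.215/(0.137×36.6) = 0.04288 K/W
R_expanded polystyrene = L/(kA) = 0.13/(0.032×36.6) = 0.111 K/W
R_common brick = L/(kA) = 0.125/(0.799×36.6) = 0.004274 K/W
R_outer film = 1/(h_o·A) = 1/(24.7×36.6) = 0.001106 K/W
R_total = 0.1614 K/W;  Q = ΔT/R_total = 27/0.1614 = 167.3 W
T_interface = T_inner − Q·ΣR(inner→interface) = 296 − 167×0.045

T ≈ 288 K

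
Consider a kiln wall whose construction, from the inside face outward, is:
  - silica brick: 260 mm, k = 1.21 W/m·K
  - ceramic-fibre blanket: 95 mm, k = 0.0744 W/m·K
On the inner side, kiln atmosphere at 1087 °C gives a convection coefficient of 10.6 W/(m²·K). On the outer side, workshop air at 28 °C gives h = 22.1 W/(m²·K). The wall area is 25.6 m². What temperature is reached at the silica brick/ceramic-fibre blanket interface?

T ≈ 886 °C

Thermal resistances in series:
R_inner film = 1/(h_i·A) = 1/(10.6×25.6) = 0.003685 K/W
R_silica brick = L/(kA) = 0.26/(1.21×25.6) = 0.008394 K/W
R_ceramic-fibre blanket = L/(kA) = 0.095/(0.0744×25.6) = 0.04988 K/W
R_outer film = 1/(h_o·A) = 1/(22.1×25.6) = 0.001768 K/W
R_total = 0.06372 K/W;  Q = ΔT/R_total = 1059/0.06372 = 16620 W
T_interface = T_inner − Q·ΣR(inner→interface) = 1087 − 16600×0.01208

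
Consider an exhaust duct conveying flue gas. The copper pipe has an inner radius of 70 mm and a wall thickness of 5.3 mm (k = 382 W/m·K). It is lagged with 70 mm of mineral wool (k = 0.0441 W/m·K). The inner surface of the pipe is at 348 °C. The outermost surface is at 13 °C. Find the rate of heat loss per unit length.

q′ ≈ 141 W/m

Cylindrical conduction, so R = ln(r₂/r₁)/(2πkL) per layer, in series:
R_copper pipe wall = ln(75.3/70)/(2π×382×1) = 3.041×10^-5 K/W
R_mineral wool = ln(145.3/75.3)/(2π×0.0441×1) = 2.372 K/W
R_total = 2.372 K/W
Q = ΔT/R_total = 335/2.372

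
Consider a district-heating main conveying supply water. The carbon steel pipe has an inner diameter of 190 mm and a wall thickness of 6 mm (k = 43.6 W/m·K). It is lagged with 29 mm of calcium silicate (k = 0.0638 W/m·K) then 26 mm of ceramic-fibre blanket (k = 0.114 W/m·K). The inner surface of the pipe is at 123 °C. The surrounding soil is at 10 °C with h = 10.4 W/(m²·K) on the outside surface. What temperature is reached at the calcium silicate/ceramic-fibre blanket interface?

T ≈ 50.6 °C

Treating each annulus and film as a series resistance:
R_carbon steel pipe wall = ln(101/95)/(2π×43.6×1) = 2.236×10^-4 K/W
R_calcium silicate = ln(130/101)/(2π×0.0638×1) = 0.6297 K/W
R_ceramic-fibre blanket = ln(156/130)/(2π×0.114×1) = 0.2545 K/W
R_outer film = 1/(h_o·2πr_oL) = 1/(10.4×2π×0.156×1) = 0.0981 K/W
R_total = 0.9825 K/W
Q = ΔT/R_total = 113/0.9825
Q = 115 W/m
T_interface = T_inner − Q·ΣR(inner→interface) = 123 − 115×0.6299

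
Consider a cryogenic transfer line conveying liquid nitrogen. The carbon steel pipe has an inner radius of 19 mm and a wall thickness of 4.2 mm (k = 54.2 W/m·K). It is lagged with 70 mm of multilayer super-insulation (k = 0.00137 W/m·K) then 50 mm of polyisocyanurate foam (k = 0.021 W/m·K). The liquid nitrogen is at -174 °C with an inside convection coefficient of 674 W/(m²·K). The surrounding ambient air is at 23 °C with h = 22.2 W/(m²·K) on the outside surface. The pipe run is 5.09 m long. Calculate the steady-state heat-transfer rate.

Q ≈ 6.08 W

For a radial system each layer contributes R = ln(r_out/r_in)/(2πkL); films add R = 1/(hA).
R_inner film = 1/(h_i·2πr₁L) = 1/(674×2π×0.019×5.09) = 0.002442 K/W
R_carbon steel pipe wall = ln(23.2/19)/(2π×54.2×5.09) = 1.152×10^-4 K/W
R_multilayer super-insulation = ln(93.2/23.2)/(2π×0.00137×5.09) = 31.74 K/W
R_polyisocyanurate foam = ln(143.2/93.2)/(2π×0.021×5.09) = 0.6395 K/W
R_outer film = 1/(h_o·2πr_oL) = 1/(22.2×2π×0.1432×5.09) = 0.009836 K/W
R_total = 32.39 K/W
Q = ΔT/R_total = 197/32.39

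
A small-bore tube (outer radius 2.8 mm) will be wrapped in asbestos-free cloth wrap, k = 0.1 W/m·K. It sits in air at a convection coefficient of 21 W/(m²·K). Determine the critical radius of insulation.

For a cylinder r_cr = k/h = 0.1/21
r_cr = 4.76 mm; since the bare radius (2.8 mm) is below r_cr, adding a thin layer of insulation will *increase* heat loss.

r_cr ≈ 4.76 mm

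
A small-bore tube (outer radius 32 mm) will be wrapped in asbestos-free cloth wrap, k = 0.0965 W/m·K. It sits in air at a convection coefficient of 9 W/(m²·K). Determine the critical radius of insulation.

For a cylinder r_cr = k/h = 0.0965/9
r_cr = 10.7 mm; since the bare radius (32 mm) is above r_cr, any added insulation will reduce heat loss.

r_cr ≈ 10.7 mm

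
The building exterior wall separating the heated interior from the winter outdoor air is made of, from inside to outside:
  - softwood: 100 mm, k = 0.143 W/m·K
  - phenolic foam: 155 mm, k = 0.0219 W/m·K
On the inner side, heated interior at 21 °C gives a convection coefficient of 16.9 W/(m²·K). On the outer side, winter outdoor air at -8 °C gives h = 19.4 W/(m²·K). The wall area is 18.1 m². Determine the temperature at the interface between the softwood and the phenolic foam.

T ≈ 18.2 °C

Thermal resistances in series:
R_inner film = 1/(h_i·A) = 1/(16.9×18.1) = 0.003269 K/W
R_softwood = L/(kA) = 0.1/(0.143×18.1) = 0.03864 K/W
R_phenolic foam = L/(kA) = 0.155/(0.0219×18.1) = 0.391 K/W
R_outer film = 1/(h_o·A) = 1/(19.4×18.1) = 0.002848 K/W
R_total = 0.4358 K/W;  Q = ΔT/R_total = 29/0.4358 = 66.55 W
T_interface = T_inner − Q·ΣR(inner→interface) = 21 − 66.5×0.0419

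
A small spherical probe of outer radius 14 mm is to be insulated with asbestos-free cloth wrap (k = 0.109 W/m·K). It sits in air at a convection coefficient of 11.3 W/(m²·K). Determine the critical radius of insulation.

For a sphere r_cr = 2k/h = 2×0.109/11.3
r_cr = 19.3 mm; since the bare radius (14 mm) is below r_cr, adding a thin layer of insulation will *increase* heat loss.

r_cr ≈ 19.3 mm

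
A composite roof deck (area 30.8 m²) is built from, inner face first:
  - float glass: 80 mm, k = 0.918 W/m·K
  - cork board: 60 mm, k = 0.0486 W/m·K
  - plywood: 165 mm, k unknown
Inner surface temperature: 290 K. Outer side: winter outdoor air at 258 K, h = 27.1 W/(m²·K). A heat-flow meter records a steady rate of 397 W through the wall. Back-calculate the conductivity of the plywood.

k ≈ 0.147 W/(m·K)

Using the resistance-network approach (series):
R_float glass = L/(kA) = 0.08/(0.918×30.8) = 0.002829 K/W
R_cork board = L/(kA) = 0.06/(0.0486×30.8) = 0.04008 K/W
R_outer film = 1/(h_o·A) = 1/(27.1×30.8) = 0.001198 K/W
Sum of known resistances R_other = 0.04411 K/W
Total R = ΔT/Q = 32/397 = 0.0806 K/W
R_plywood = R_total − R_other = 0.03649 K/W
k = L/(R·A) = 0.165/(0.03649×30.8)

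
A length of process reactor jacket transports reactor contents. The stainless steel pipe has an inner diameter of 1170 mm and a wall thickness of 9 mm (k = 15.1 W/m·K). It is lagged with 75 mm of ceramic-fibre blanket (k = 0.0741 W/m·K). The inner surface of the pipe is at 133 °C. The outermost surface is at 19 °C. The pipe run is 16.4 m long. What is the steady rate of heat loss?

Radial resistances (cylindrical: R_cond = ln(r_o/r_i)/(2πkL), R_conv = 1/(h·2πrL)):
R_stainless steel pipe wall = ln(594/585)/(2π×15.1×16.4) = 9.812×10^-6 K/W
R_ceramic-fibre blanket = ln(669/594)/(2π×0.0741×16.4) = 0.01557 K/W
R_total = 0.01558 K/W
Q = ΔT/R_total = 114/0.01558

Q ≈ 7320 W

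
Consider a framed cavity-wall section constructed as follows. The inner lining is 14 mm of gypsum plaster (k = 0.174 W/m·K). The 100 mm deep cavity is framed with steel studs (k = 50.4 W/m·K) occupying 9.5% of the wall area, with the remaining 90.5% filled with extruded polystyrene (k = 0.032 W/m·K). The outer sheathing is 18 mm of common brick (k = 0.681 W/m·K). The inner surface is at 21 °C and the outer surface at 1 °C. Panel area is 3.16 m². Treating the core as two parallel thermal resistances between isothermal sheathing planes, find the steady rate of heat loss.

Sheathing layers in series; stud and cavity paths in parallel between them.
R_inner = 0.014/(0.174×3.16) = 0.02546 K/W
R_stud  = 0.1/(50.4×0.095×3.16) = 0.006609 K/W
R_cav   = 0.1/(0.032×0.905×3.16) = 1.093 K/W
1/R_core = 1/R_stud + 1/R_cav → R_core = 0.00657 K/W
R_outer = 0.018/(0.681×3.16) = 0.008364 K/W
R_total = 0.0404 K/W
Q = ΔT/R_total = 20/0.0404

Q ≈ 495 W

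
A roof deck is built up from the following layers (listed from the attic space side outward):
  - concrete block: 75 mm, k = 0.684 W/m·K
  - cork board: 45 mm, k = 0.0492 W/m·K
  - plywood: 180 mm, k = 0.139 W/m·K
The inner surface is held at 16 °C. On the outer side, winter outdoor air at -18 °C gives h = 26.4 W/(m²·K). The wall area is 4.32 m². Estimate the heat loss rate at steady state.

Thermal resistances in series:
R_concrete block = L/(kA) = 0.075/(0.684×4.32) = 0.02538 K/W
R_cork board = L/(kA) = 0.045/(0.0492×4.32) = 0.2117 K/W
R_plywood = L/(kA) = 0.18/(0.139×4.32) = 0.2998 K/W
R_outer film = 1/(h_o·A) = 1/(26.4×4.32) = 0.008768 K/W
R_total = 0.5456 K/W
Q = ΔT / R_total = 34 / 0.5456

Q ≈ 62.3 W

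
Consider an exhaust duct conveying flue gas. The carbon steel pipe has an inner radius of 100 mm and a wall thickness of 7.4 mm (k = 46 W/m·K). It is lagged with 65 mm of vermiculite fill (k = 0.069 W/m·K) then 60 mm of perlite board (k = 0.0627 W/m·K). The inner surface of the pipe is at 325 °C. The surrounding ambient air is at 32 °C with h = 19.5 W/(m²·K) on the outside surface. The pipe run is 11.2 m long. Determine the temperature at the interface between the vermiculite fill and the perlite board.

Cylindrical conduction, so R = ln(r₂/r₁)/(2πkL) per layer, in series:
R_carbon steel pipe wall = ln(107.4/100)/(2π×46×11.2) = 2.205×10^-5 K/W
R_vermiculite fill = ln(172.4/107.4)/(2π×0.069×11.2) = 0.09747 K/W
R_perlite board = ln(232.4/172.4)/(2π×0.0627×11.2) = 0.06768 K/W
R_outer film = 1/(h_o·2πr_oL) = 1/(19.5×2π×0.2324×11.2) = 0.003136 K/W
R_total = 0.1683 K/W
Q = ΔT/R_total = 293/0.1683
Q = 1740 W
T_interface = T_inner − Q·ΣR(inner→interface) = 325 − 1740×0.09749

T ≈ 155 °C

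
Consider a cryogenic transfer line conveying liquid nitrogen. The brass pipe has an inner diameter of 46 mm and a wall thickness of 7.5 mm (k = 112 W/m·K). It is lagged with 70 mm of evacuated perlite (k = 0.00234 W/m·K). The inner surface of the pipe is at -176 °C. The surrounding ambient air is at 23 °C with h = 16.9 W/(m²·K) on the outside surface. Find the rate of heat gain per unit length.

Radial resistances (cylindrical: R_cond = ln(r_o/r_i)/(2πkL), R_conv = 1/(h·2πrL)):
R_brass pipe wall = ln(30.5/23)/(2π×112×1) = 4.011×10^-4 K/W
R_evacuated perlite = ln(100.5/30.5)/(2π×0.00234×1) = 81.1 K/W
R_outer film = 1/(h_o·2πr_oL) = 1/(16.9×2π×0.1005×1) = 0.09371 K/W
R_total = 81.2 K/W
Q = ΔT/R_total = 199/81.2

q′ ≈ 2.45 W/m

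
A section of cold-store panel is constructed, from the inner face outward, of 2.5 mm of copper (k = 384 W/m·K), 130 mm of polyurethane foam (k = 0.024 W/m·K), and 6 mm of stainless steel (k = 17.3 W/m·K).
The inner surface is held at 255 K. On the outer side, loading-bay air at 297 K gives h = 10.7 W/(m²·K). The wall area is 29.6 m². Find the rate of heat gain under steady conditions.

Thermal resistances in series:
R_copper = L/(kA) = 0.0025/(384×29.6) = 2.199×10^-7 K/W
R_polyurethane foam = L/(kA) = 0.13/(0.024×29.6) = 0.183 K/W
R_stainless steel = L/(kA) = 0.006/(17.3×29.6) = 1.172×10^-5 K/W
R_outer film = 1/(h_o·A) = 1/(10.7×29.6) = 0.003157 K/W
R_total = 0.1862 K/W
Q = ΔT / R_total = 42 / 0.1862

Q ≈ 226 W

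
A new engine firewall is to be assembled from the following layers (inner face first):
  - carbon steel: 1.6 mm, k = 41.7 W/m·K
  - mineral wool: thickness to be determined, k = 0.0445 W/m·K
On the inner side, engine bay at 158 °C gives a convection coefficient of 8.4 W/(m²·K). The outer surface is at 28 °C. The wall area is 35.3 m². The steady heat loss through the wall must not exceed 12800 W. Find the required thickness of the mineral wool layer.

L ≈ 10.7 mm

Model the wall as resistances in series:
R_inner film = 1/(h_i·A) = 1/(8.4×35.3) = 0.003372 K/W
R_carbon steel = L/(kA) = 0.0016/(41.7×35.3) = 1.087×10^-6 K/W
Sum of the known resistances R_other = 0.003374 K/W
Required total resistance R_tot = ΔT/Q_allow = 130/12800 = 0.01016 K/W
R_mineral wool = R_tot − R_other = 0.006783 K/W
L = R·k·A = 0.006783×0.0445×35.3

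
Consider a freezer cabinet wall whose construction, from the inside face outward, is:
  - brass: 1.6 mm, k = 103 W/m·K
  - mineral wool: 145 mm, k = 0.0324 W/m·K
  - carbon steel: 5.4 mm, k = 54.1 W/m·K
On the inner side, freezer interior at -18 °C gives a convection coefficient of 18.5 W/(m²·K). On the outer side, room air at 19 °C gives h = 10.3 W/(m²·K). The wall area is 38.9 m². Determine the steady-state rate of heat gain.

Q ≈ 311 W

Thermal resistances in series:
R_inner film = 1/(h_i·A) = 1/(18.5×38.9) = 0.00139 K/W
R_brass = L/(kA) = 0.0016/(103×38.9) = 3.993×10^-7 K/W
R_mineral wool = L/(kA) = 0.145/(0.0324×38.9) = 0.115 K/W
R_carbon steel = L/(kA) = 0.0054/(54.1×38.9) = 2.566×10^-6 K/W
R_outer film = 1/(h_o·A) = 1/(10.3×38.9) = 0.002496 K/W
R_total = 0.1189 K/W
Q = ΔT / R_total = 37 / 0.1189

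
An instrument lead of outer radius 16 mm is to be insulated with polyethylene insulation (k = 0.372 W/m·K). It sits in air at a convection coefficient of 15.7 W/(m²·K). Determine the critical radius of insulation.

For a cylinder r_cr = k/h = 0.372/15.7
r_cr = 23.7 mm; since the bare radius (16 mm) is below r_cr, adding a thin layer of insulation will *increase* heat loss.

r_cr ≈ 23.7 mm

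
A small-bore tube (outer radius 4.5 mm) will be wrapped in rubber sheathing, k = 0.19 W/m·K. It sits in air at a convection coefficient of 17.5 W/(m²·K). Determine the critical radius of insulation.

For a cylinder r_cr = k/h = 0.19/17.5
r_cr = 10.9 mm; since the bare radius (4.5 mm) is below r_cr, adding a thin layer of insulation will *increase* heat loss.

r_cr ≈ 10.9 mm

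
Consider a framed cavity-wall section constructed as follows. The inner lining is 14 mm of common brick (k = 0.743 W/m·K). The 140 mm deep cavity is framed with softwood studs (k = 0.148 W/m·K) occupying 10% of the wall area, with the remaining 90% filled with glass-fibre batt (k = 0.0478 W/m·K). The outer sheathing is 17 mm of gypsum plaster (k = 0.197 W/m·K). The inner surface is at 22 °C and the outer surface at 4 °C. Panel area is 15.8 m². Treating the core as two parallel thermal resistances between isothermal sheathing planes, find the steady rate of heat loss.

Sheathing layers in series; stud and cavity paths in parallel between them.
R_inner = 0.014/(0.743×15.8) = 0.001193 K/W
R_stud  = 0.14/(0.148×0.1×15.8) = 0.5987 K/W
R_cav   = 0.14/(0.0478×0.9×15.8) = 0.206 K/W
1/R_core = 1/R_stud + 1/R_cav → R_core = 0.1532 K/W
R_outer = 0.017/(0.197×15.8) = 0.005462 K/W
R_total = 0.1599 K/W
Q = ΔT/R_total = 18/0.1599

Q ≈ 113 W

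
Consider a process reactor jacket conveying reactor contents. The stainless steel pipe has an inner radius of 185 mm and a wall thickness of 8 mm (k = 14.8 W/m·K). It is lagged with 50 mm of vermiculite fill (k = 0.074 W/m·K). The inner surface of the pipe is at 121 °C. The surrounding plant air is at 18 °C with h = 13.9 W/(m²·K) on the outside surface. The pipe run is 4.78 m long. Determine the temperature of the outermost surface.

T ≈ 26.9 °C

Treating each annulus and film as a series resistance:
R_stainless steel pipe wall = ln(193/185)/(2π×14.8×4.78) = 9.524×10^-5 K/W
R_vermiculite fill = ln(243/193)/(2π×0.074×4.78) = 0.1037 K/W
R_outer film = 1/(h_o·2πr_oL) = 1/(13.9×2π×0.243×4.78) = 0.009858 K/W
R_total = 0.1136 K/W
Q = ΔT/R_total = 103/0.1136
Q = 907 W
T_interface = T_inner − Q·ΣR(inner→interface) = 121 − 907×0.1037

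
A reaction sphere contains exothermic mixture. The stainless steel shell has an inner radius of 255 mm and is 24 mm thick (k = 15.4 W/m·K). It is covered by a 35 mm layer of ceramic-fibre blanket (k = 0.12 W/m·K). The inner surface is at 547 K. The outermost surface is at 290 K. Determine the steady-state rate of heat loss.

Q ≈ 964 W

For a spherical shell R = (1/r₁ − 1/r₂)/(4πk); film R = 1/(h·4πr²). In series:
R_stainless steel shell = (1/0.255 − 1/0.279)/(4π×15.4) = 0.001743 K/W
R_ceramic-fibre blanket = (1/0.279 − 1/0.314)/(4π×0.12) = 0.2649 K/W
R_total = 0.2667 K/W
Q = ΔT/R_total = 257/0.2667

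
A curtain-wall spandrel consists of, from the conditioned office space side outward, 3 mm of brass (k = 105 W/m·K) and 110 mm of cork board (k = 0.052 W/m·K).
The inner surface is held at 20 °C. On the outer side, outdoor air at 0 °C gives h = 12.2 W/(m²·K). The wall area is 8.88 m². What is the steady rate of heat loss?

Q ≈ 80.8 W

Model the wall as resistances in series:
R_brass = L/(kA) = 0.003/(105×8.88) = 3.218×10^-6 K/W
R_cork board = L/(kA) = 0.11/(0.052×8.88) = 0.2382 K/W
R_outer film = 1/(h_o·A) = 1/(12.2×8.88) = 0.009231 K/W
R_total = 0.2475 K/W
Q = ΔT / R_total = 20 / 0.2475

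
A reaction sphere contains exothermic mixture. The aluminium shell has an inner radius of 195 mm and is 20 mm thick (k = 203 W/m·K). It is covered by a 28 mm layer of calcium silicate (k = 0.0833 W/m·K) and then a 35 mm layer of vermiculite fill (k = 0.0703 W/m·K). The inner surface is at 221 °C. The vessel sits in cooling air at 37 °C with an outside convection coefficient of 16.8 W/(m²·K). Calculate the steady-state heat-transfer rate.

Q ≈ 159 W

Each spherical layer contributes R = (1/r_i − 1/r_o)/(4πk):
R_aluminium shell = (1/0.195 − 1/0.215)/(4π×203) = 1.87×10^-4 K/W
R_calcium silicate = (1/0.215 − 1/0.243)/(4π×0.0833) = 0.512 K/W
R_vermiculite fill = (1/0.243 − 1/0.278)/(4π×0.0703) = 0.5865 K/W
R_outer film = 1/(h·4πr_o²) = 1/(16.8×4π×0.278²) = 0.06129 K/W
R_total = 1.16 K/W
Q = ΔT/R_total = 184/1.16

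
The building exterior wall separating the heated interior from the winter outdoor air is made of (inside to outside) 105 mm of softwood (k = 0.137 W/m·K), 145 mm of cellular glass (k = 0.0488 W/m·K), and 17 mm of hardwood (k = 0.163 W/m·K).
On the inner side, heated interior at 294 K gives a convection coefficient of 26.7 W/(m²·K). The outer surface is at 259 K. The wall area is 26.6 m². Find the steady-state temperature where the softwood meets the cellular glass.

T ≈ 287 K

Thermal resistances in series:
R_inner film = 1/(h_i·A) = 1/(26.7×26.6) = 0.001408 K/W
R_softwood = L/(kA) = 0.105/(0.137×26.6) = 0.02881 K/W
R_cellular glass = L/(kA) = 0.145/(0.0488×26.6) = 0.1117 K/W
R_hardwood = L/(kA) = 0.017/(0.163×26.6) = 0.003921 K/W
R_total = 0.1458 K/W;  Q = ΔT/R_total = 35/0.1458 = 240 W
T_interface = T_inner − Q·ΣR(inner→interface) = 294 − 240×0.03022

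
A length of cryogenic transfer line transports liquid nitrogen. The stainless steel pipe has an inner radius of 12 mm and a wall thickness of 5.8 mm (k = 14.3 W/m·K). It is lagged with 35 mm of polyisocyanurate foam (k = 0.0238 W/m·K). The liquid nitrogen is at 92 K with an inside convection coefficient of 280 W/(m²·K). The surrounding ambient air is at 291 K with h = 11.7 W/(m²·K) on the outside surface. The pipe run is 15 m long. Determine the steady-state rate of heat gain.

Radial resistances (cylindrical: R_cond = ln(r_o/r_i)/(2πkL), R_conv = 1/(h·2πrL)):
R_inner film = 1/(h_i·2πr₁L) = 1/(280×2π×0.012×15) = 0.003158 K/W
R_stainless steel pipe wall = ln(17.8/12)/(2π×14.3×15) = 2.926×10^-4 K/W
R_polyisocyanurate foam = ln(52.8/17.8)/(2π×0.0238×15) = 0.4847 K/W
R_outer film = 1/(h_o·2πr_oL) = 1/(11.7×2π×0.0528×15) = 0.01718 K/W
R_total = 0.5054 K/W
Q = ΔT/R_total = 199/0.5054

Q ≈ 394 W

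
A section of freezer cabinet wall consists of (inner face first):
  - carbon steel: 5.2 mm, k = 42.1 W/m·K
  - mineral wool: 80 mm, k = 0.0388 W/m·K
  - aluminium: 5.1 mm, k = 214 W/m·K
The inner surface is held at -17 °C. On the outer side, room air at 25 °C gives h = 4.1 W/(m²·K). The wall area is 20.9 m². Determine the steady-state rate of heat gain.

Treating each layer as a thermal resistance in series:
R_carbon steel = L/(kA) = 0.0052/(42.1×20.9) = 5.91×10^-6 K/W
R_mineral wool = L/(kA) = 0.08/(0.0388×20.9) = 0.09865 K/W
R_aluminium = L/(kA) = 0.0051/(214×20.9) = 1.14×10^-6 K/W
R_outer film = 1/(h_o·A) = 1/(4.1×20.9) = 0.01167 K/W
R_total = 0.1103 K/W
Q = ΔT / R_total = 42 / 0.1103

Q ≈ 381 W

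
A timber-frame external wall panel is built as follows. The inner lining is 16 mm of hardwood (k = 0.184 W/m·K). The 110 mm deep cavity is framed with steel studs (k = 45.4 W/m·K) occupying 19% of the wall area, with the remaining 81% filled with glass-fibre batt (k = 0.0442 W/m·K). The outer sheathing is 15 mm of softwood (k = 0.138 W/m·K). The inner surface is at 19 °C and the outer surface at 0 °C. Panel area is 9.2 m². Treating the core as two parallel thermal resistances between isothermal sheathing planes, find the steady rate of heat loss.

Q ≈ 839 W

Sheathing layers in series; stud and cavity paths in parallel between them.
R_inner = 0.016/(0.184×9.2) = 0.009452 K/W
R_stud  = 0.11/(45.4×0.19×9.2) = 0.001386 K/W
R_cav   = 0.11/(0.0442×0.81×9.2) = 0.334 K/W
1/R_core = 1/R_stud + 1/R_cav → R_core = 0.00138 K/W
R_outer = 0.015/(0.138×9.2) = 0.01181 K/W
R_total = 0.02265 K/W
Q = ΔT/R_total = 19/0.02265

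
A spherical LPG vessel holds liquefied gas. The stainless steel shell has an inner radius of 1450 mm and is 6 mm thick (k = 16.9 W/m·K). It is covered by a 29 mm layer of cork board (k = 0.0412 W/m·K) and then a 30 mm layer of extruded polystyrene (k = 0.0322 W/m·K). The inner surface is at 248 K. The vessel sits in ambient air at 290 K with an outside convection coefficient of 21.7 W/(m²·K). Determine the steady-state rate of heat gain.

Q ≈ 695 W

Each spherical layer contributes R = (1/r_i − 1/r_o)/(4πk):
R_stainless steel shell = (1/1.45 − 1/1.456)/(4π×16.9) = 1.338×10^-5 K/W
R_cork board = (1/1.456 − 1/1.485)/(4π×0.0412) = 0.02591 K/W
R_extruded polystyrene = (1/1.485 − 1/1.515)/(4π×0.0322) = 0.03295 K/W
R_outer film = 1/(h·4πr_o²) = 1/(21.7×4π×1.515²) = 0.001598 K/W
R_total = 0.06047 K/W
Q = ΔT/R_total = 42/0.06047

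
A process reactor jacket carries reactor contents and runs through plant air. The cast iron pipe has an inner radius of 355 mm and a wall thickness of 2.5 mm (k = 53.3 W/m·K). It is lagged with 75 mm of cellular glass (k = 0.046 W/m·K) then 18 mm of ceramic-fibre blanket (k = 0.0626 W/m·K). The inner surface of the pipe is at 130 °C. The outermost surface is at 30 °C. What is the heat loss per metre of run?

Per-layer cylindrical resistances, series-summed:
R_cast iron pipe wall = ln(357.5/355)/(2π×53.3×1) = 2.095×10^-5 K/W
R_cellular glass = ln(432.5/357.5)/(2π×0.046×1) = 0.6589 K/W
R_ceramic-fibre blanket = ln(450.5/432.5)/(2π×0.0626×1) = 0.1037 K/W
R_total = 0.7626 K/W
Q = ΔT/R_total = 100/0.7626

q′ ≈ 131 W/m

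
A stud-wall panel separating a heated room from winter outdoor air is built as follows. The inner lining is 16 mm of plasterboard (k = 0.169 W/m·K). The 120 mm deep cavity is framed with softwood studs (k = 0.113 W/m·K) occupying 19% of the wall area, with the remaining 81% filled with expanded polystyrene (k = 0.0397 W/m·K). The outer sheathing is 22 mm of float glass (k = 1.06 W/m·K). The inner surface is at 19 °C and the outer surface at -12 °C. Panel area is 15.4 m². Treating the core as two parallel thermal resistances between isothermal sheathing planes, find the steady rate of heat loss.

Q ≈ 203 W

Sheathing layers in series; stud and cavity paths in parallel between them.
R_inner = 0.016/(0.169×15.4) = 0.006148 K/W
R_stud  = 0.12/(0.113×0.19×15.4) = 0.3629 K/W
R_cav   = 0.12/(0.0397×0.81×15.4) = 0.2423 K/W
1/R_core = 1/R_stud + 1/R_cav → R_core = 0.1453 K/W
R_outer = 0.022/(1.06×15.4) = 0.001348 K/W
R_total = 0.1528 K/W
Q = ΔT/R_total = 31/0.1528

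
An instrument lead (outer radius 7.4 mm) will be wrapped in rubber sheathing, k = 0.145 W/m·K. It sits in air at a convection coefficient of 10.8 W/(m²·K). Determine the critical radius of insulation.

r_cr ≈ 13.4 mm

For a cylinder r_cr = k/h = 0.145/10.8
r_cr = 13.4 mm; since the bare radius (7.4 mm) is below r_cr, adding a thin layer of insulation will *increase* heat loss.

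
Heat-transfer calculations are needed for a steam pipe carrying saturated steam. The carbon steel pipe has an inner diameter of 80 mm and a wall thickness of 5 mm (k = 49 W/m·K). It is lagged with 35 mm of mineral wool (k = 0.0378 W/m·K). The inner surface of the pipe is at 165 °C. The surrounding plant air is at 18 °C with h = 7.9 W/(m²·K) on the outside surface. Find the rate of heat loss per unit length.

Per-layer cylindrical resistances, series-summed:
R_carbon steel pipe wall = ln(45/40)/(2π×49×1) = 3.826×10^-4 K/W
R_mineral wool = ln(80/45)/(2π×0.0378×1) = 2.423 K/W
R_outer film = 1/(h_o·2πr_oL) = 1/(7.9×2π×0.08×1) = 0.2518 K/W
R_total = 2.675 K/W
Q = ΔT/R_total = 147/2.675

q′ ≈ 55 W/m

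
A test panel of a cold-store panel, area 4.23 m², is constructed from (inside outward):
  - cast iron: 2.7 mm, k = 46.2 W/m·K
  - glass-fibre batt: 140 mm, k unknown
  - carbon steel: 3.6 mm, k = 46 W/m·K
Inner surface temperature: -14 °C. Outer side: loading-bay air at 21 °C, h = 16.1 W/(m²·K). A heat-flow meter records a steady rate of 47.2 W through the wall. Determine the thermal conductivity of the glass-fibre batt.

Model the wall as resistances in series:
R_cast iron = L/(kA) = 0.0027/(46.2×4.23) = 1.382×10^-5 K/W
R_carbon steel = L/(kA) = 0.0036/(46×4.23) = 1.85×10^-5 K/W
R_outer film = 1/(h_o·A) = 1/(16.1×4.23) = 0.01468 K/W
Sum of known resistances R_other = 0.01472 K/W
Total R = ΔT/Q = 35/47.2 = 0.7415 K/W
R_glass-fibre batt = R_total − R_other = 0.7268 K/W
k = L/(R·A) = 0.14/(0.7268×4.23)

k ≈ 0.0455 W/(m·K)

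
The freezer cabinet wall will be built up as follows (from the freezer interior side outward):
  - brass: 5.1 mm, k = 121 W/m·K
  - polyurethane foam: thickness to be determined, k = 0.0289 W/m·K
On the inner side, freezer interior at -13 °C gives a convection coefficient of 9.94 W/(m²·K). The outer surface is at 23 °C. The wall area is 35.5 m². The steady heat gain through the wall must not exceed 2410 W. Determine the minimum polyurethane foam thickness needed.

Treating each layer as a thermal resistance in series:
R_inner film = 1/(h_i·A) = 1/(9.94×35.5) = 0.002834 K/W
R_brass = L/(kA) = 0.0051/(121×35.5) = 1.187×10^-6 K/W
Sum of the known resistances R_other = 0.002835 K/W
Required total resistance R_tot = ΔT/Q_allow = 36/2410 = 0.01494 K/W
R_polyurethane foam = R_tot − R_other = 0.0121 K/W
L = R·k·A = 0.0121×0.0289×35.5

L ≈ 12.4 mm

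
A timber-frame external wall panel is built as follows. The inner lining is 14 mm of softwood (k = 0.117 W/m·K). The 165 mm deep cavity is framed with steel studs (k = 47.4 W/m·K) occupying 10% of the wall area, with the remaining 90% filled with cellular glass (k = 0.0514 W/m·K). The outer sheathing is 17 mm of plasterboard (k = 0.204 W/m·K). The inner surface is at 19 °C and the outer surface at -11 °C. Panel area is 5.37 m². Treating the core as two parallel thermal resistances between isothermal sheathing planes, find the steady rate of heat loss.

Sheathing layers in series; stud and cavity paths in parallel between them.
R_inner = 0.014/(0.117×5.37) = 0.02228 K/W
R_stud  = 0.165/(47.4×0.1×5.37) = 0.006482 K/W
R_cav   = 0.165/(0.0514×0.9×5.37) = 0.6642 K/W
1/R_core = 1/R_stud + 1/R_cav → R_core = 0.00642 K/W
R_outer = 0.017/(0.204×5.37) = 0.01552 K/W
R_total = 0.04422 K/W
Q = ΔT/R_total = 30/0.04422

Q ≈ 678 W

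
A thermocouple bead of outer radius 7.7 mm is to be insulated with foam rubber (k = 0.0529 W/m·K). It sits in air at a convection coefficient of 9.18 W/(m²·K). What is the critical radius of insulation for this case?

For a sphere r_cr = 2k/h = 2×0.0529/9.18
r_cr = 11.5 mm; since the bare radius (7.7 mm) is below r_cr, adding a thin layer of insulation will *increase* heat loss.

r_cr ≈ 11.5 mm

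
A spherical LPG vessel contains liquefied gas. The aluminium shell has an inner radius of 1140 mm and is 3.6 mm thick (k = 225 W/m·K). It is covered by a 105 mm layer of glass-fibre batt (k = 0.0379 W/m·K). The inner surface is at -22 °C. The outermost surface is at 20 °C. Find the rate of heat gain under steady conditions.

Q ≈ 272 W

Each spherical layer contributes R = (1/r_i − 1/r_o)/(4πk):
R_aluminium shell = (1/1.14 − 1/1.1436)/(4π×225) = 9.766×10^-7 K/W
R_glass-fibre batt = (1/1.1436 − 1/1.2486)/(4π×0.0379) = 0.1544 K/W
R_total = 0.1544 K/W
Q = ΔT/R_total = 42/0.1544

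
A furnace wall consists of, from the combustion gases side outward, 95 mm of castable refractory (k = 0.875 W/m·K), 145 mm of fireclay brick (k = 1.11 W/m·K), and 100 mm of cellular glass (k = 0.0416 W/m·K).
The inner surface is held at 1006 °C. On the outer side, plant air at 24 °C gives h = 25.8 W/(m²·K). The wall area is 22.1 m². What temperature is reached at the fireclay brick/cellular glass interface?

T ≈ 918 °C

Using the resistance-network approach (series):
R_castable refractory = L/(kA) = 0.095/(0.875×22.1) = 0.004913 K/W
R_fireclay brick = L/(kA) = 0.145/(1.11×22.1) = 0.005911 K/W
R_cellular glass = L/(kA) = 0.1/(0.0416×22.1) = 0.1088 K/W
R_outer film = 1/(h_o·A) = 1/(25.8×22.1) = 0.001754 K/W
R_total = 0.1213 K/W;  Q = ΔT/R_total = 982/0.1213 = 8092 W
T_interface = T_inner − Q·ΣR(inner→interface) = 1006 − 8090×0.01082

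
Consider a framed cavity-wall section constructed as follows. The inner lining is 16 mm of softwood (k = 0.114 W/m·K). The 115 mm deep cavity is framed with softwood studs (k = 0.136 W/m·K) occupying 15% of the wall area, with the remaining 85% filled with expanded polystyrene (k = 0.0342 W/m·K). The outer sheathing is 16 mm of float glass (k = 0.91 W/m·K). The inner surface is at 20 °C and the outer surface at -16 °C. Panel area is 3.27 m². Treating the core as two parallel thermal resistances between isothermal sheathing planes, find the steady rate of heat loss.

Q ≈ 47.4 W

Sheathing layers in series; stud and cavity paths in parallel between them.
R_inner = 0.016/(0.114×3.27) = 0.04292 K/W
R_stud  = 0.115/(0.136×0.15×3.27) = 1.724 K/W
R_cav   = 0.115/(0.0342×0.85×3.27) = 1.21 K/W
1/R_core = 1/R_stud + 1/R_cav → R_core = 0.7109 K/W
R_outer = 0.016/(0.91×3.27) = 0.005377 K/W
R_total = 0.7592 K/W
Q = ΔT/R_total = 36/0.7592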